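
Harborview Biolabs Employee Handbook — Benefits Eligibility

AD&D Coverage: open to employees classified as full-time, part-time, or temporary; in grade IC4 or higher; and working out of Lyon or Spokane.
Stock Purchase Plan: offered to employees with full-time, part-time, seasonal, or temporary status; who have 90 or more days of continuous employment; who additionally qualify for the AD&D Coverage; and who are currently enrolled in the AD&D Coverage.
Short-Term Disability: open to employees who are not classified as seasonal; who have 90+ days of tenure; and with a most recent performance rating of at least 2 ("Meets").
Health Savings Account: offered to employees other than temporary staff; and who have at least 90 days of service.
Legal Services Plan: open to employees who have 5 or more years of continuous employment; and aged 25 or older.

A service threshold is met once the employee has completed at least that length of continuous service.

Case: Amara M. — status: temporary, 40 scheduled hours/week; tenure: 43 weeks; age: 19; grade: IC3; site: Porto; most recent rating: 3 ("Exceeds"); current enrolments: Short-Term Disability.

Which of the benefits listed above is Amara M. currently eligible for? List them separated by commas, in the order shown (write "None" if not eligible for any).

Short-Term Disability

AD&D Coverage — status temporary ✓; grade IC3 < IC4 ✗ → not eligible.
Stock Purchase Plan — status temporary ✓; service 43 weeks ≥ 90 days ✓; not eligible for AD&D Coverage ✗ → not eligible.
Short-Term Disability — status temporary ✓ (not excluded); service 43 weeks ≥ 90 days ✓; rating 3 ≥ 2 ✓ → eligible.
Health Savings Account — status temporary ✗ (excluded) → not eligible.
Legal Services Plan — service 43 weeks < 5 years (≈1825 days) ✗ → not eligible.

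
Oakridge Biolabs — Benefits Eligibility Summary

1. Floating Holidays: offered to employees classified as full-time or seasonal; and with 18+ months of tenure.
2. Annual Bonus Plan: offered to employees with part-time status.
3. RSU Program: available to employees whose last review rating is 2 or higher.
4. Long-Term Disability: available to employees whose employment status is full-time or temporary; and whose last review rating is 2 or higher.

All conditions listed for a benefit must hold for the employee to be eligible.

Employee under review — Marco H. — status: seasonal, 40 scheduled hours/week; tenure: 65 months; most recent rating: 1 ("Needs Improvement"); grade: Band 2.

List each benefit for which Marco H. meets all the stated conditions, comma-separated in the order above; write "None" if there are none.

Floating Holidays — status seasonal ✓; service 65 months ≥ 18 months ✓ → eligible.
Annual Bonus Plan — status seasonal ✗ (requires part-time) → not eligible.
RSU Program — rating 1 < 2 ✗ → not eligible.
Long-Term Disability — status seasonal ✗ (requires full-time or temporary) → not eligible.

Floating Holidays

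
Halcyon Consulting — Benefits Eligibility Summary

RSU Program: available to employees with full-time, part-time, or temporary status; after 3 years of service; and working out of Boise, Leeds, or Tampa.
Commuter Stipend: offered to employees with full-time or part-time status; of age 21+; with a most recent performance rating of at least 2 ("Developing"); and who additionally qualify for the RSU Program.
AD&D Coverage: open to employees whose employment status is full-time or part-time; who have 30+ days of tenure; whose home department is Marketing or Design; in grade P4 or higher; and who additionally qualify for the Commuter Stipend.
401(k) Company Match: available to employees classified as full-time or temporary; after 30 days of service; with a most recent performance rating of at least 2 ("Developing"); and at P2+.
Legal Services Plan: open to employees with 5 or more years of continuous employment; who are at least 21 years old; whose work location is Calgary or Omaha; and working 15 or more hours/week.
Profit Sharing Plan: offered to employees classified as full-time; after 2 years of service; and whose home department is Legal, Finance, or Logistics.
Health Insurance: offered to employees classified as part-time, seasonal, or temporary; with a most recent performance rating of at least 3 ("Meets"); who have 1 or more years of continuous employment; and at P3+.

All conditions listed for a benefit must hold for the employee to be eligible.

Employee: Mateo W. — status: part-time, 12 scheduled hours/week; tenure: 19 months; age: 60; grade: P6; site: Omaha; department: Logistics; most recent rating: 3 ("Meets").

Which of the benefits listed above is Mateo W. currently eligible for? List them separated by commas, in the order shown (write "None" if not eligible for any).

RSU Program — status part-time ✓; service 19 months < 3 years (≈1095 days) ✗ → not eligible.
Commuter Stipend — status part-time ✓; age 60 ≥ 21 ✓; rating 3 ≥ 2 ✓; not eligible for RSU Program ✗ → not eligible.
AD&D Coverage — status part-time ✓; service 19 months ≥ 30 days ✓; dept Logistics ✗ → not eligible.
401(k) Company Match — status part-time ✗ (requires full-time or temporary) → not eligible.
Legal Services Plan — service 19 months < 5 years (≈1825 days) ✗ → not eligible.
Profit Sharing Plan — status part-time ✗ (requires full-time) → not eligible.
Health Insurance — status part-time ✓; rating 3 ≥ 3 ✓; service 19 months ≥ 1 year (≈365 days) ✓; grade P6 ≥ P3 ✓ → eligible.

Health Insurance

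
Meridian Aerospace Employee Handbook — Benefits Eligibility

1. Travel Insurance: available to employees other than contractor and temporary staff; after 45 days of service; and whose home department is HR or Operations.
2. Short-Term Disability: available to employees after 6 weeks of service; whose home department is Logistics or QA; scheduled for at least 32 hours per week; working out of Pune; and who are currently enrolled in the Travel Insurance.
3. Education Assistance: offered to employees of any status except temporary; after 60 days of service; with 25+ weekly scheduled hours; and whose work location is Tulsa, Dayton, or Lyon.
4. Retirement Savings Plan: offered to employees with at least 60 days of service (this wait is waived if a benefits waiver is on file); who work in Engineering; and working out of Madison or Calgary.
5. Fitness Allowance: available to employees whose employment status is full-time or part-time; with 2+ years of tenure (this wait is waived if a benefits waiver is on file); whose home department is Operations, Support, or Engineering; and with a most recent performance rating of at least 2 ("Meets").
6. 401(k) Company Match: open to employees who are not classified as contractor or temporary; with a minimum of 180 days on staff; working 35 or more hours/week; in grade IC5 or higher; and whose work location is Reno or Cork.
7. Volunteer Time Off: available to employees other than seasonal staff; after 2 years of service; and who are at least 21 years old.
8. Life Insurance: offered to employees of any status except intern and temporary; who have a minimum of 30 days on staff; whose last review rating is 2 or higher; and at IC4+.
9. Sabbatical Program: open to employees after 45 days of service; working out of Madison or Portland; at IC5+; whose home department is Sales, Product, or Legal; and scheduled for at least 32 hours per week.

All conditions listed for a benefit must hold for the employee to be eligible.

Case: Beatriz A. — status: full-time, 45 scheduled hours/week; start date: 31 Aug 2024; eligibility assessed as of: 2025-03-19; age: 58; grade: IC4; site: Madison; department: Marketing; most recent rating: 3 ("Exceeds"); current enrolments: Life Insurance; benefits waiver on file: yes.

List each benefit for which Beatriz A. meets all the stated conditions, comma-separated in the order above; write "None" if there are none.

Service from 31 Aug 2024 to 2025-03-19: 200 days.
Travel Insurance — status full-time ✓ (not excluded); service 200 days ≥ 45 days ✓; dept Marketing ✗ → not eligible.
Short-Term Disability — service 200 days ≥ 6 weeks (≈42 days) ✓; dept Marketing ✗ → not eligible.
Education Assistance — status full-time ✓ (not excluded); service 200 days ≥ 60 days ✓; 45 hrs/wk ≥ 25 ✓; site Madison ✗ (not Tulsa, Dayton, or Lyon) → not eligible.
Retirement Savings Plan — benefits waiver on file ✓; dept Marketing ✗ → not eligible.
Fitness Allowance — status full-time ✓; benefits waiver on file ✓; dept Marketing ✗ → not eligible.
401(k) Company Match — status full-time ✓ (not excluded); service 200 days ≥ 180 days ✓; 45 hrs/wk ≥ 35 ✓; grade IC4 < IC5 ✗ → not eligible.
Volunteer Time Off — status full-time ✓ (not excluded); service 200 days < 2 years (≈730 days) ✗ → not eligible.
Life Insurance — status full-time ✓ (not excluded); service 200 days ≥ 30 days ✓; rating 3 ≥ 2 ✓; grade IC4 ≥ IC4 ✓ → eligible.
Sabbatical Program — service 200 days ≥ 45 days ✓; site Madison ✓; grade IC4 < IC5 ✗ → not eligible.

Life Insurance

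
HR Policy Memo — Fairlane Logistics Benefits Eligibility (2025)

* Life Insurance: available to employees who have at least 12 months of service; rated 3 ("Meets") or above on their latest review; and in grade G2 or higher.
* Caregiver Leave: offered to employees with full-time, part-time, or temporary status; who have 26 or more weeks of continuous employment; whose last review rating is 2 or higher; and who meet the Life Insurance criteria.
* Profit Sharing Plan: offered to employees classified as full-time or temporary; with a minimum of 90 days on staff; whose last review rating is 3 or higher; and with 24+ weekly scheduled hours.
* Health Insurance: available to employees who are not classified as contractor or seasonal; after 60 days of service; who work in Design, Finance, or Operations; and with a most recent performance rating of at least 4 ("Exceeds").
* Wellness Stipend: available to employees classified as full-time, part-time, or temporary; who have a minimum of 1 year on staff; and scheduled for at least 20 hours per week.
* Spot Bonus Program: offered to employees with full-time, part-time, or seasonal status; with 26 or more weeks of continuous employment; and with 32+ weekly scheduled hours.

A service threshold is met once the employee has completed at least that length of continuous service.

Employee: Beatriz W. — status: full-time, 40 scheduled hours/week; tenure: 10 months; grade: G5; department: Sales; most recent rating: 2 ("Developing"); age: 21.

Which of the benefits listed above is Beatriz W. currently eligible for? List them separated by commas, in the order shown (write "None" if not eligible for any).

Life Insurance — service 10 months < 12 months ✗ → not eligible.
Caregiver Leave — status full-time ✓; service 10 months ≥ 26 weeks (≈182 days) ✓; rating 2 ≥ 2 ✓; not eligible for Life Insurance ✗ → not eligible.
Profit Sharing Plan — status full-time ✓; service 10 months ≥ 90 days ✓; rating 2 < 3 ✗ → not eligible.
Health Insurance — status full-time ✓ (not excluded); service 10 months ≥ 60 days ✓; dept Sales ✗ → not eligible.
Wellness Stipend — status full-time ✓; service 10 months < 1 year (≈365 days) ✗ → not eligible.
Spot Bonus Program — status full-time ✓; service 10 months ≥ 26 weeks (≈182 days) ✓; 40 hrs/wk ≥ 32 ✓ → eligible.

Spot Bonus Program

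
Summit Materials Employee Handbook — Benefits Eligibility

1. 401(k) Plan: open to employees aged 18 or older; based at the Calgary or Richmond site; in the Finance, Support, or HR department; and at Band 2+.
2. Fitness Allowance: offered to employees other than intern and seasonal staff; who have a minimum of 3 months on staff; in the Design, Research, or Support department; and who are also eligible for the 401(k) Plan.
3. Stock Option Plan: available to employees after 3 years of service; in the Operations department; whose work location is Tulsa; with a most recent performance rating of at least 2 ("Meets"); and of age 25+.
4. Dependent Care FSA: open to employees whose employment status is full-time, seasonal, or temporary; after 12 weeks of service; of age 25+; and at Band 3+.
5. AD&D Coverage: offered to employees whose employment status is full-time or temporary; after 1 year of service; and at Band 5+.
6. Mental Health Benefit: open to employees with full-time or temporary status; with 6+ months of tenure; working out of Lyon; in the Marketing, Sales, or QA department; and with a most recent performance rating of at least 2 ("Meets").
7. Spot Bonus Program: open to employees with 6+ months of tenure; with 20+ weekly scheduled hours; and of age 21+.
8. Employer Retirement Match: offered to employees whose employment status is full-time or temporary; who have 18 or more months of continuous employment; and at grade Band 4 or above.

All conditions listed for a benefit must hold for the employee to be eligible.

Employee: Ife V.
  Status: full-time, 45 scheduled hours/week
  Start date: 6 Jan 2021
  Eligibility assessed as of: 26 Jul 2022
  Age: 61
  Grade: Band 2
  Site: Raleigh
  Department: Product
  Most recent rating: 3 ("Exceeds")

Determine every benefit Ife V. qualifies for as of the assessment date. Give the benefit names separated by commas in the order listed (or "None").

Service from 6 Jan 2021 to 26 Jul 2022: 566 days.
401(k) Plan — age 61 ≥ 18 ✓; site Raleigh ✗ (not Calgary or Richmond) → not eligible.
Fitness Allowance — status full-time ✓ (not excluded); service 566 days ≥ 3 months (≈90 days) ✓; dept Product ✗ → not eligible.
Stock Option Plan — service 566 days < 3 years (≈1095 days) ✗ → not eligible.
Dependent Care FSA — status full-time ✓; service 566 days ≥ 12 weeks (≈84 days) ✓; age 61 ≥ 25 ✓; grade Band 2 < Band 3 ✗ → not eligible.
AD&D Coverage — status full-time ✓; service 566 days ≥ 1 year (≈365 days) ✓; grade Band 2 < Band 5 ✗ → not eligible.
Mental Health Benefit — status full-time ✓; service 566 days ≥ 6 months (≈180 days) ✓; site Raleigh ✗ (not Lyon) → not eligible.
Spot Bonus Program — service 566 days ≥ 6 months (≈180 days) ✓; 45 hrs/wk ≥ 20 ✓; age 61 ≥ 21 ✓ → eligible.
Employer Retirement Match — status full-time ✓; service 566 days ≥ 18 months (≈540 days) ✓; grade Band 2 < Band 4 ✗ → not eligible.

Spot Bonus Program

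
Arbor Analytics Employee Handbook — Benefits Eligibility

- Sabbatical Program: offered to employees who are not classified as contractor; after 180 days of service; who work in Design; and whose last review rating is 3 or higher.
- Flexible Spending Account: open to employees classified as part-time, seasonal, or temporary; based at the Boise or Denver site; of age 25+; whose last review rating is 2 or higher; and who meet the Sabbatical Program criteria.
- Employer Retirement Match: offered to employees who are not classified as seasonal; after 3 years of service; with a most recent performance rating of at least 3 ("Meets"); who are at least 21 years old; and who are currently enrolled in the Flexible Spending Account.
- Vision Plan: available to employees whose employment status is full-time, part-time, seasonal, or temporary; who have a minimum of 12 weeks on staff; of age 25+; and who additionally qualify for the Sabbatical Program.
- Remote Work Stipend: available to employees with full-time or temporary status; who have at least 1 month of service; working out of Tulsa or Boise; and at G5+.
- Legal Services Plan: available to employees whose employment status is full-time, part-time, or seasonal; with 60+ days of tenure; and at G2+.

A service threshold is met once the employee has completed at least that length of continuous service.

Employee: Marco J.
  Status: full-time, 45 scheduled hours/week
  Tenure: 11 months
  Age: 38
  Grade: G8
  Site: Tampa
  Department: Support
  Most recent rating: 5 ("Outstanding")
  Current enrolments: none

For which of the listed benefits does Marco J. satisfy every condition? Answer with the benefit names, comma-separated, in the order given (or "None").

Sabbatical Program — status full-time ✓ (not excluded); service 11 months ≥ 180 days ✓; dept Support ✗ → not eligible.
Flexible Spending Account — status full-time ✗ (requires part-time, seasonal, or temporary) → not eligible.
Employer Retirement Match — status full-time ✓ (not excluded); service 11 months < 3 years (≈1095 days) ✗ → not eligible.
Vision Plan — status full-time ✓; service 11 months ≥ 12 weeks (≈84 days) ✓; age 38 ≥ 25 ✓; not eligible for Sabbatical Program ✗ → not eligible.
Remote Work Stipend — status full-time ✓; service 11 months ≥ 1 month ✓; site Tampa ✗ (not Tulsa or Boise) → not eligible.
Legal Services Plan — status full-time ✓; service 11 months ≥ 60 days ✓; grade G8 ≥ G2 ✓ → eligible.

Legal Services Plan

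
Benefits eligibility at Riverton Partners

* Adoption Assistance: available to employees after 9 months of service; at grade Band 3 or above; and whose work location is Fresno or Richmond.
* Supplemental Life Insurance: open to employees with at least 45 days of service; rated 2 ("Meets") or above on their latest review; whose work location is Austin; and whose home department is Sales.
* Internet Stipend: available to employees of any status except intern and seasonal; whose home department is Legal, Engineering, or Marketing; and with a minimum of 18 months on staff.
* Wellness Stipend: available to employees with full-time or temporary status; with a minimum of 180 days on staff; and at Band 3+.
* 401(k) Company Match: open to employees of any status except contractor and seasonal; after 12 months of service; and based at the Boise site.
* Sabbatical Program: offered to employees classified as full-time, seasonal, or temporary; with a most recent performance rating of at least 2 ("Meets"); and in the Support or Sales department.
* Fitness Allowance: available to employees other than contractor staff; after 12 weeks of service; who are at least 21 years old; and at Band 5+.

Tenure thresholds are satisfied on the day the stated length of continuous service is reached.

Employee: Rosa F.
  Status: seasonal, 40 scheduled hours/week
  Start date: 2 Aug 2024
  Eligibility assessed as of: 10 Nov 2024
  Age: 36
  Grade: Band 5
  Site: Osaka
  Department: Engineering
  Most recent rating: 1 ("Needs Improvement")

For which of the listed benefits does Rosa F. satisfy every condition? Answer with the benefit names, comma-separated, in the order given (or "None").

Service from 2 Aug 2024 to 10 Nov 2024: 100 days.
Adoption Assistance — service 100 days < 9 months (≈270 days) ✗ → not eligible.
Supplemental Life Insurance — service 100 days ≥ 45 days ✓; rating 1 < 2 ✗ → not eligible.
Internet Stipend — status seasonal ✗ (excluded) → not eligible.
Wellness Stipend — status seasonal ✗ (requires full-time or temporary) → not eligible.
401(k) Company Match — status seasonal ✗ (excluded) → not eligible.
Sabbatical Program — status seasonal ✓; rating 1 < 2 ✗ → not eligible.
Fitness Allowance — status seasonal ✓ (not excluded); service 100 days ≥ 12 weeks (≈84 days) ✓; age 36 ≥ 21 ✓; grade Band 5 ≥ Band 5 ✓ → eligible.

Fitness Allowance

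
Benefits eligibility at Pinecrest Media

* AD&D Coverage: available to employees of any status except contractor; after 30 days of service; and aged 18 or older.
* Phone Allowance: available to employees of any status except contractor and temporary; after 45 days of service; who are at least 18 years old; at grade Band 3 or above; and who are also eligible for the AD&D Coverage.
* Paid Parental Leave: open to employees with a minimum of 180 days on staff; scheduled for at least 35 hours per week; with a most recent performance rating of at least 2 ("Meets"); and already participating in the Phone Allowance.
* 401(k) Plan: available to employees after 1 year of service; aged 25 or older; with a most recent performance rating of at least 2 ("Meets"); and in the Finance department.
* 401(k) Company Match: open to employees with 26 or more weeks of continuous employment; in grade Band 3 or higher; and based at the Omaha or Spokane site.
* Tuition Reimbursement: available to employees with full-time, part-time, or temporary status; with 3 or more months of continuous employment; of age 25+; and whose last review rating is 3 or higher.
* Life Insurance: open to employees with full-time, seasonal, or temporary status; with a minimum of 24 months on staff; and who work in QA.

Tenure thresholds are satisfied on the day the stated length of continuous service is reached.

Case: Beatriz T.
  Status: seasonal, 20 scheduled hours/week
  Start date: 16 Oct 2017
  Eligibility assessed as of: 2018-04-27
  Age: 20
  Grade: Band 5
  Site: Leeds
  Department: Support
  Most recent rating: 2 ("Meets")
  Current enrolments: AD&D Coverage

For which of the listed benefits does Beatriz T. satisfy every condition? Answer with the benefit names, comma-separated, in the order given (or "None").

Service from 16 Oct 2017 to 2018-04-27: 193 days.
AD&D Coverage — status seasonal ✓ (not excluded); service 193 days ≥ 30 days ✓; age 20 ≥ 18 ✓ → eligible.
Phone Allowance — status seasonal ✓ (not excluded); service 193 days ≥ 45 days ✓; age 20 ≥ 18 ✓; grade Band 5 ≥ Band 3 ✓; eligible for AD&D Coverage ✓ → eligible.
Paid Parental Leave — service 193 days ≥ 180 days ✓; 20 hrs/wk < 35 ✗ → not eligible.
401(k) Plan — service 193 days < 1 year (≈365 days) ✗ → not eligible.
401(k) Company Match — service 193 days ≥ 26 weeks (≈182 days) ✓; grade Band 5 ≥ Band 3 ✓; site Leeds ✗ (not Omaha or Spokane) → not eligible.
Tuition Reimbursement — status seasonal ✗ (requires full-time, part-time, or temporary) → not eligible.
Life Insurance — status seasonal ✓; service 193 days < 24 months (≈720 days) ✗ → not eligible.

AD&D Coverage, Phone Allowance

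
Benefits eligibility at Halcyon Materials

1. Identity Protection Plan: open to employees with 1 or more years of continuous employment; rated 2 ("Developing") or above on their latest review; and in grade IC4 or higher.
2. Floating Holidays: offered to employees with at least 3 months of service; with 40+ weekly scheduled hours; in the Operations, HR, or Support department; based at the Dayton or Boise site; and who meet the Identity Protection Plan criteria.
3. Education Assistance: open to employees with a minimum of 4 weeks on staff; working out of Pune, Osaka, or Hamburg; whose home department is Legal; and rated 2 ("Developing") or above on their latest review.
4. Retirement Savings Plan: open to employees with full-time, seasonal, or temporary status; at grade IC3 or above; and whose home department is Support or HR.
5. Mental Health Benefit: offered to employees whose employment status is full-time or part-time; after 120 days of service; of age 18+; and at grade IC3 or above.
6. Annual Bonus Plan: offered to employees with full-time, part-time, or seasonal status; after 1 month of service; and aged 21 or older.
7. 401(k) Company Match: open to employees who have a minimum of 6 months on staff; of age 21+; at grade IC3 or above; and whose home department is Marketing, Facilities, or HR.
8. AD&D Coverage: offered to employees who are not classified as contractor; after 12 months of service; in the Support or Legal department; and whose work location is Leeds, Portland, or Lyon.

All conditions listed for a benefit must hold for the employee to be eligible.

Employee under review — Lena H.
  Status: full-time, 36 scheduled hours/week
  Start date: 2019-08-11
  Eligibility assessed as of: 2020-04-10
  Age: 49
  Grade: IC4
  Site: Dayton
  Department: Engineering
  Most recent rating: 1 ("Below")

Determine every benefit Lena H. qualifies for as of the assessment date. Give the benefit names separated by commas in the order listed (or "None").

Mental Health Benefit, Annual Bonus Plan

Service from 2019-08-11 to 2020-04-10: 243 days.
Identity Protection Plan — service 243 days < 1 year (≈365 days) ✗ → not eligible.
Floating Holidays — service 243 days ≥ 3 months (≈90 days) ✓; 36 hrs/wk < 40 ✗ → not eligible.
Education Assistance — service 243 days ≥ 4 weeks (≈28 days) ✓; site Dayton ✗ (not Pune, Osaka, or Hamburg) → not eligible.
Retirement Savings Plan — status full-time ✓; grade IC4 ≥ IC3 ✓; dept Engineering ✗ → not eligible.
Mental Health Benefit — status full-time ✓; service 243 days ≥ 120 days ✓; age 49 ≥ 18 ✓; grade IC4 ≥ IC3 ✓ → eligible.
Annual Bonus Plan — status full-time ✓; service 243 days ≥ 1 month (≈30 days) ✓; age 49 ≥ 21 ✓ → eligible.
401(k) Company Match — service 243 days ≥ 6 months (≈180 days) ✓; age 49 ≥ 21 ✓; grade IC4 ≥ IC3 ✓; dept Engineering ✗ → not eligible.
AD&D Coverage — status full-time ✓ (not excluded); service 243 days < 12 months (≈360 days) ✗ → not eligible.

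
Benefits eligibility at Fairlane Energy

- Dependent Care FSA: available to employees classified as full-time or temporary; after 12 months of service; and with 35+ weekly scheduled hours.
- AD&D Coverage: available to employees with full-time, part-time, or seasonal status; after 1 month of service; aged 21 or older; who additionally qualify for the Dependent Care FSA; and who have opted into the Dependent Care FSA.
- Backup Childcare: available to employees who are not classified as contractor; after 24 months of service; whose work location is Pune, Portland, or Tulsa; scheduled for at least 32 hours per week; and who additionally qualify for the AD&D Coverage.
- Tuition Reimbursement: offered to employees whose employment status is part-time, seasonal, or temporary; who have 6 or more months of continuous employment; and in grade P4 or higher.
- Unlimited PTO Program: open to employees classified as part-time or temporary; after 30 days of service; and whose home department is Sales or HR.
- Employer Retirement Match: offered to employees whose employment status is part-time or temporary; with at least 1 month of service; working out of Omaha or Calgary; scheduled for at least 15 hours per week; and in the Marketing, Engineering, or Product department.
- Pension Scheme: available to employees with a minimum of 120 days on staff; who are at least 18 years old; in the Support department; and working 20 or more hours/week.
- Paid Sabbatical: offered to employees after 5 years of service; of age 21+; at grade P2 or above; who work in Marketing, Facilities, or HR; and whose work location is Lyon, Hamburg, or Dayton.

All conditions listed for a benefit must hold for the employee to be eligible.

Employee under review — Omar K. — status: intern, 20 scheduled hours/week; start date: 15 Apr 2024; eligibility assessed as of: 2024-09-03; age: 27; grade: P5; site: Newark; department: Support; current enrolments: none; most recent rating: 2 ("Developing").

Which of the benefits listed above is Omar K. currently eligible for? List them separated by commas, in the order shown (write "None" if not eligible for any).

Pension Scheme

Service from 15 Apr 2024 to 2024-09-03: 141 days.
Dependent Care FSA — status intern ✗ (requires full-time or temporary) → not eligible.
AD&D Coverage — status intern ✗ (requires full-time, part-time, or seasonal) → not eligible.
Backup Childcare — status intern ✓ (not excluded); service 141 days < 24 months (≈720 days) ✗ → not eligible.
Tuition Reimbursement — status intern ✗ (requires part-time, seasonal, or temporary) → not eligible.
Unlimited PTO Program — status intern ✗ (requires part-time or temporary) → not eligible.
Employer Retirement Match — status intern ✗ (requires part-time or temporary) → not eligible.
Pension Scheme — service 141 days ≥ 120 days ✓; age 27 ≥ 18 ✓; dept Support ✓; 20 hrs/wk ≥ 20 ✓ → eligible.
Paid Sabbatical — service 141 days < 5 years (≈1825 days) ✗ → not eligible.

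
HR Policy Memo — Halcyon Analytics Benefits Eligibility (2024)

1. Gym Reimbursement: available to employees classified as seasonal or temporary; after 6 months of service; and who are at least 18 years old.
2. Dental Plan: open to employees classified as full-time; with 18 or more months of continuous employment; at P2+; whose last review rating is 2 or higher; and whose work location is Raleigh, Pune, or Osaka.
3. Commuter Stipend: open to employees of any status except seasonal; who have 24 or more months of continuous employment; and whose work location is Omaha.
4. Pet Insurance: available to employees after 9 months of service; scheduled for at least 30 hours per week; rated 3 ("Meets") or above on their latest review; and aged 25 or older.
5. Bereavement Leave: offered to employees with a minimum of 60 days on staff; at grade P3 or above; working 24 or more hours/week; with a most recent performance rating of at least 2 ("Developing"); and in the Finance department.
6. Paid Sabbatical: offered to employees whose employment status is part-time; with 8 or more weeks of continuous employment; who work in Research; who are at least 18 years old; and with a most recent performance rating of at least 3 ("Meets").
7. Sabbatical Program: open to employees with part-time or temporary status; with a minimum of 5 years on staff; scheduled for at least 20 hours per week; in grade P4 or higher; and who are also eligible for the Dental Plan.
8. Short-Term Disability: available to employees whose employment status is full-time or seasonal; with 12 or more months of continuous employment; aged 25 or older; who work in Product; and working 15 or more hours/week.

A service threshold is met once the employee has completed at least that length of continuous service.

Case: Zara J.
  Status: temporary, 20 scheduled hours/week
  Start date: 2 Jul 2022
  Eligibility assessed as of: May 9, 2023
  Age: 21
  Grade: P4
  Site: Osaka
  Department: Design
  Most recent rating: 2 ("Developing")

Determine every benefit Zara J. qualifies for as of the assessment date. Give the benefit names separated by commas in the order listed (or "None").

Service from 2 Jul 2022 to May 9, 2023: 311 days.
Gym Reimbursement — status temporary ✓; service 311 days ≥ 6 months (≈180 days) ✓; age 21 ≥ 18 ✓ → eligible.
Dental Plan — status temporary ✗ (requires full-time) → not eligible.
Commuter Stipend — status temporary ✓ (not excluded); service 311 days < 24 months (≈720 days) ✗ → not eligible.
Pet Insurance — service 311 days ≥ 9 months (≈270 days) ✓; 20 hrs/wk < 30 ✗ → not eligible.
Bereavement Leave — service 311 days ≥ 60 days ✓; grade P4 ≥ P3 ✓; 20 hrs/wk < 24 ✗ → not eligible.
Paid Sabbatical — status temporary ✗ (requires part-time) → not eligible.
Sabbatical Program — status temporary ✓; service 311 days < 5 years (≈1825 days) ✗ → not eligible.
Short-Term Disability — status temporary ✗ (requires full-time or seasonal) → not eligible.

Gym Reimbursement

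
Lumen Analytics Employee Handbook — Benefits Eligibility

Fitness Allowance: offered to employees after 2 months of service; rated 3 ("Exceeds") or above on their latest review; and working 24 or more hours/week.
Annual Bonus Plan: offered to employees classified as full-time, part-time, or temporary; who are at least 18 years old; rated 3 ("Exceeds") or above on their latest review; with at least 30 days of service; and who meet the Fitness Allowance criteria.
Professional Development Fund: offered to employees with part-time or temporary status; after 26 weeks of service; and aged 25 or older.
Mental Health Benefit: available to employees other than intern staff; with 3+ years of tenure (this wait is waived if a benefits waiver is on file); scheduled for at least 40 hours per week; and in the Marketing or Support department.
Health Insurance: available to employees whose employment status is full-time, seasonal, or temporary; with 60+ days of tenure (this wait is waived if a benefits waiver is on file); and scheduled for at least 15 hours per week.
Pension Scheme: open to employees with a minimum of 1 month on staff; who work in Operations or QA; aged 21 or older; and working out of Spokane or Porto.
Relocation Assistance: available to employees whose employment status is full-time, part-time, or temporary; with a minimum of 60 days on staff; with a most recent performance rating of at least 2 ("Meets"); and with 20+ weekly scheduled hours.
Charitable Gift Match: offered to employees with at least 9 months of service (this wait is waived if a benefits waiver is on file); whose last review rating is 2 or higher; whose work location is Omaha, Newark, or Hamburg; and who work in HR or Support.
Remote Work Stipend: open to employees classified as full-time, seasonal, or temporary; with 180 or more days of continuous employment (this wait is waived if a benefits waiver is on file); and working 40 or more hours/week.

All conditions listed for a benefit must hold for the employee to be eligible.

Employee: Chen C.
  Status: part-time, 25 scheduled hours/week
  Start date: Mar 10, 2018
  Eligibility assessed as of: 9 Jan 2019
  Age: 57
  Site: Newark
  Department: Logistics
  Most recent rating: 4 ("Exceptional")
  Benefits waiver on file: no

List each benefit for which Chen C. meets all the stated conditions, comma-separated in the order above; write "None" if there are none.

Fitness Allowance, Annual Bonus Plan, Professional Development Fund, Relocation Assistance

Service from Mar 10, 2018 to 9 Jan 2019: 305 days.
Fitness Allowance — service 305 days ≥ 2 months (≈60 days) ✓; rating 4 ≥ 3 ✓; 25 hrs/wk ≥ 24 ✓ → eligible.
Annual Bonus Plan — status part-time ✓; age 57 ≥ 18 ✓; rating 4 ≥ 3 ✓; service 305 days ≥ 30 days ✓; eligible for Fitness Allowance ✓ → eligible.
Professional Development Fund — status part-time ✓; service 305 days ≥ 26 weeks (≈182 days) ✓; age 57 ≥ 25 ✓ → eligible.
Mental Health Benefit — status part-time ✓ (not excluded); no waiver, service 305 days < 3 years (≈1095 days) ✗ → not eligible.
Health Insurance — status part-time ✗ (requires full-time, seasonal, or temporary) → not eligible.
Pension Scheme — service 305 days ≥ 1 month (≈30 days) ✓; dept Logistics ✗ → not eligible.
Relocation Assistance — status part-time ✓; service 305 days ≥ 60 days ✓; rating 4 ≥ 2 ✓; 25 hrs/wk ≥ 20 ✓ → eligible.
Charitable Gift Match — no waiver, service 305 days ≥ 9 months (≈270 days) ✓; rating 4 ≥ 2 ✓; site Newark ✓; dept Logistics ✗ → not eligible.
Remote Work Stipend — status part-time ✗ (requires full-time, seasonal, or temporary) → not eligible.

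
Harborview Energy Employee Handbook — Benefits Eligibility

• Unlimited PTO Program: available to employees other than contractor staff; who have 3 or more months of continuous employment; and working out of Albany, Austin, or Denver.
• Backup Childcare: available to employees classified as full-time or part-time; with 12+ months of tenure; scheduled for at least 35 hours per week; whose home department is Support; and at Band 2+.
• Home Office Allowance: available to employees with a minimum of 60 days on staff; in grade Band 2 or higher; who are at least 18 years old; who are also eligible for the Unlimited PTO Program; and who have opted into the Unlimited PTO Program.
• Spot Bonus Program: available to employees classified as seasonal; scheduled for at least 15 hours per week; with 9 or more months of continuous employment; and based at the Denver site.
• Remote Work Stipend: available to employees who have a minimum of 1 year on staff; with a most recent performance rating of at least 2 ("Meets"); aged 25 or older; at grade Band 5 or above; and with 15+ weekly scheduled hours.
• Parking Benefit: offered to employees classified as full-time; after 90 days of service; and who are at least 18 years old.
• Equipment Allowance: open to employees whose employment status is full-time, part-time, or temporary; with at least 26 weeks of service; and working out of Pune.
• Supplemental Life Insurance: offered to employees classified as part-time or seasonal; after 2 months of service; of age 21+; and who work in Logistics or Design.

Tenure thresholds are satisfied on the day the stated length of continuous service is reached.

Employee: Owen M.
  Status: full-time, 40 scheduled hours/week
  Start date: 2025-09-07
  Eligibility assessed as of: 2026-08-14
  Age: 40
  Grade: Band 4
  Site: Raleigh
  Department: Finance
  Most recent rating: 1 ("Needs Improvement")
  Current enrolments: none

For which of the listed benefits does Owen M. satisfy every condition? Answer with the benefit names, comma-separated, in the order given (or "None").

Parking Benefit

Service from 2025-09-07 to 2026-08-14: 341 days.
Unlimited PTO Program — status full-time ✓ (not excluded); service 341 days ≥ 3 months (≈90 days) ✓; site Raleigh ✗ (not Albany, Austin, or Denver) → not eligible.
Backup Childcare — status full-time ✓; service 341 days < 12 months (≈360 days) ✗ → not eligible.
Home Office Allowance — service 341 days ≥ 60 days ✓; grade Band 4 ≥ Band 2 ✓; age 40 ≥ 18 ✓; not eligible for Unlimited PTO Program ✗ → not eligible.
Spot Bonus Program — status full-time ✗ (requires seasonal) → not eligible.
Remote Work Stipend — service 341 days < 1 year (≈365 days) ✗ → not eligible.
Parking Benefit — status full-time ✓; service 341 days ≥ 90 days ✓; age 40 ≥ 18 ✓ → eligible.
Equipment Allowance — status full-time ✓; service 341 days ≥ 26 weeks (≈182 days) ✓; site Raleigh ✗ (not Pune) → not eligible.
Supplemental Life Insurance — status full-time ✗ (requires part-time or seasonal) → not eligible.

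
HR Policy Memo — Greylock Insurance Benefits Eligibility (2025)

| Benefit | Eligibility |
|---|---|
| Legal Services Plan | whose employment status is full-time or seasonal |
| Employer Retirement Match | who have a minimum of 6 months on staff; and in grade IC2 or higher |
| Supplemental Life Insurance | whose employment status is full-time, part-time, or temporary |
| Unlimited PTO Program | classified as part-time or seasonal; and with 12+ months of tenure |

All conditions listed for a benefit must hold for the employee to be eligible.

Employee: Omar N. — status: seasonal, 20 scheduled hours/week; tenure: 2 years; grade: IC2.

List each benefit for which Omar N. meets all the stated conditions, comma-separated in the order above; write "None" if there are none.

Legal Services Plan, Employer Retirement Match, Unlimited PTO Program

Legal Services Plan — status seasonal ✓ → eligible.
Employer Retirement Match — service 2 years ≥ 6 months (≈180 days) ✓; grade IC2 ≥ IC2 ✓ → eligible.
Supplemental Life Insurance — status seasonal ✗ (requires full-time, part-time, or temporary) → not eligible.
Unlimited PTO Program — status seasonal ✓; service 2 years ≥ 12 months (≈360 days) ✓ → eligible.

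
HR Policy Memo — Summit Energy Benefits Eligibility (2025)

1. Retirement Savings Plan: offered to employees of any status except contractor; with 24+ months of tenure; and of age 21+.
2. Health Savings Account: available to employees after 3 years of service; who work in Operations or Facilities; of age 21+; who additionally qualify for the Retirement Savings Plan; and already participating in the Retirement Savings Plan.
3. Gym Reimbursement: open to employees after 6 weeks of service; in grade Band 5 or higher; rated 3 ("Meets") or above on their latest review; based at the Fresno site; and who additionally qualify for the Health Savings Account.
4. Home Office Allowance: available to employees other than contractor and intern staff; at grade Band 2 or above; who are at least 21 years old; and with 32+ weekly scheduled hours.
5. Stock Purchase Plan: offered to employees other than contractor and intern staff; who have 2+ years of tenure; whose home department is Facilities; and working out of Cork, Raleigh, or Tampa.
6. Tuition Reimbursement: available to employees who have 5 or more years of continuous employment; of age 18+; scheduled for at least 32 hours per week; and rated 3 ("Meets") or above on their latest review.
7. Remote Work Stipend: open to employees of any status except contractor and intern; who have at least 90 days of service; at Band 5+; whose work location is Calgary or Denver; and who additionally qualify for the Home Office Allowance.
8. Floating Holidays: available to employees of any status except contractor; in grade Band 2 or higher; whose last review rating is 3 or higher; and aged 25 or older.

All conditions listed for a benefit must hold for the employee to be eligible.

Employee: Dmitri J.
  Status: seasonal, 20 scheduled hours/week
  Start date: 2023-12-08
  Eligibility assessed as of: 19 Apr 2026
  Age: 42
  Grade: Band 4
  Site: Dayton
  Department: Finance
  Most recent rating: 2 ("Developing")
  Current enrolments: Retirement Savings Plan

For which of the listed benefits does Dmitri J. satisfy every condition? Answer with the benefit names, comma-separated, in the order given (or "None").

Service from 2023-12-08 to 19 Apr 2026: 863 days.
Retirement Savings Plan — status seasonal ✓ (not excluded); service 863 days ≥ 24 months (≈720 days) ✓; age 42 ≥ 21 ✓ → eligible.
Health Savings Account — service 863 days < 3 years (≈1095 days) ✗ → not eligible.
Gym Reimbursement — service 863 days ≥ 6 weeks (≈42 days) ✓; grade Band 4 < Band 5 ✗ → not eligible.
Home Office Allowance — status seasonal ✓ (not excluded); grade Band 4 ≥ Band 2 ✓; age 42 ≥ 21 ✓; 20 hrs/wk < 32 ✗ → not eligible.
Stock Purchase Plan — status seasonal ✓ (not excluded); service 863 days ≥ 2 years (≈730 days) ✓; dept Finance ✗ → not eligible.
Tuition Reimbursement — service 863 days < 5 years (≈1825 days) ✗ → not eligible.
Remote Work Stipend — status seasonal ✓ (not excluded); service 863 days ≥ 90 days ✓; grade Band 4 < Band 5 ✗ → not eligible.
Floating Holidays — status seasonal ✓ (not excluded); grade Band 4 ≥ Band 2 ✓; rating 2 < 3 ✗ → not eligible.

Retirement Savings Plan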